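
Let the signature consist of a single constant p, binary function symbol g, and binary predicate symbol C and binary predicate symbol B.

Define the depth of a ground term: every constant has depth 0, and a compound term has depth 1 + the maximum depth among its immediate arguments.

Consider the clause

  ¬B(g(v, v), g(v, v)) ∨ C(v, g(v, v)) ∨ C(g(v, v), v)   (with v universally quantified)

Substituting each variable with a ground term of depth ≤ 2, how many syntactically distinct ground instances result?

Ground terms of depth ≤ 2:
  Let N_k = |{terms of depth ≤ k}|. Then N_0 = 1 and N_k = 1 + N_{k-1}^2 for k ≥ 1 (one summand per function symbol, arity giving the exponent).
  N_0 = 1
  N_1 = 1 + 1^2 = 2
  N_2 = 1 + 2^2 = 5
So there are 5 ground terms available for substitution.
The body mentions the single quantified variable v; since ground terms form a free algebra, no two substitutions collapse to the same formula.
Number of ground instances = 5.

5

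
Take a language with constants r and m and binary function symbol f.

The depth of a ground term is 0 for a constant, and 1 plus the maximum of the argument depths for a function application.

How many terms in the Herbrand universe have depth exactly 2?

32

If N_k denotes the number of depth-≤k ground terms, the 2 constants give N_0 = 2, and each function symbol of arity r contributes N_{k-1}^r new terms at level k: N_k = 2 + N_{k-1}^2.
N_0 = 2
N_1 = 2 + 2^2 = 6
N_2 = 2 + 6^2 = 38
Terms of depth exactly 2: N_2 − N_1 = 38 − 6 = 32.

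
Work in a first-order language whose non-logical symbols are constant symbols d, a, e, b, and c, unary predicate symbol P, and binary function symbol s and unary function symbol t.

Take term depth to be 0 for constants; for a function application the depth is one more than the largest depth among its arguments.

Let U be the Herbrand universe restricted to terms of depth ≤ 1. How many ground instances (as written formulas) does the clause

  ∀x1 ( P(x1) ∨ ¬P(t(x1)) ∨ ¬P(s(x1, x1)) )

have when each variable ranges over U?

35

Ground terms of depth ≤ 1:
  Write N_k for the number of ground terms of depth ≤ k. A term of depth ≤ k is either a constant or a function symbol applied to arguments of depth ≤ k−1, so N_k = 5 + N_{k-1}^2 + N_{k-1}.
  N_0 = 5
  N_1 = 5 + 5^2 + 5 = 35
So there are 35 ground terms available for substitution.
There is 1 variable to instantiate (x1),  occurring in at least one literal, so different choices give different ground instances.
Number of ground instances = 35.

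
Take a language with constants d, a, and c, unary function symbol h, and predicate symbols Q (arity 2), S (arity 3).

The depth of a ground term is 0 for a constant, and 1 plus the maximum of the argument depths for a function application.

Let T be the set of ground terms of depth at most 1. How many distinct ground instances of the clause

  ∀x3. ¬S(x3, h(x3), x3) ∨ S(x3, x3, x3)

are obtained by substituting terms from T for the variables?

Ground terms of depth ≤ 1:
  Write N_k for the number of ground terms of depth ≤ k. A term of depth ≤ k is either a constant or a function symbol applied to arguments of depth ≤ k−1, so N_k = 3 + N_{k-1}.
  N_0 = 3
  N_1 = 3 + 3 = 6
  Explicitly: d, a, c, h(d), h(a), h(c).
So there are 6 ground terms available for substitution.
The body mentions the single quantified variable x3; since ground terms form a free algebra, no two substitutions collapse to the same formula.
Number of ground instances = 6.

6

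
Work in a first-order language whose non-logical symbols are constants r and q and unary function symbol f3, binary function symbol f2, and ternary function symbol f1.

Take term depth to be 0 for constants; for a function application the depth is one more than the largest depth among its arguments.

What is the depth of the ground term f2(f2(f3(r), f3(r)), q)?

3

depth(f3(r)) = 1 + depth(r) = 1 + 0 = 1
depth(f2(f3(r), f3(r))) = 1 + max(1, 1) = 2
depth(f2(f2(f3(r), f3(r)), q)) = 1 + max(2, 0) = 3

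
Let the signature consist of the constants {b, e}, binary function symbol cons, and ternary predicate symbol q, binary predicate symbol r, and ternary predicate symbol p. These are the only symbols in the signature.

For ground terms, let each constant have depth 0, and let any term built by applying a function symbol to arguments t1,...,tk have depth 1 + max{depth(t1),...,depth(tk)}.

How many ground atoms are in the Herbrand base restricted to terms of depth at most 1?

468

First count ground terms of depth ≤ 1.
If N_k denotes the number of depth-≤k ground terms, the 2 constants give N_0 = 2, and each function symbol of arity r contributes N_{k-1}^r new terms at level k: N_k = 2 + N_{k-1}^2.
N_0 = 2
N_1 = 2 + 2^2 = 6
Explicitly: b, e, cons(b, b), cons(b, e), cons(e, b), cons(e, e).
So |H| = 6.
Ground atoms are formed by filling each argument slot of a predicate with a term from H, so an r-ary predicate gives |H|^r atoms:
  q: 6^3 = 216;  r: 6^2 = 36;  p: 6^3 = 216
Total ground atoms: 216 + 36 + 216 = 468.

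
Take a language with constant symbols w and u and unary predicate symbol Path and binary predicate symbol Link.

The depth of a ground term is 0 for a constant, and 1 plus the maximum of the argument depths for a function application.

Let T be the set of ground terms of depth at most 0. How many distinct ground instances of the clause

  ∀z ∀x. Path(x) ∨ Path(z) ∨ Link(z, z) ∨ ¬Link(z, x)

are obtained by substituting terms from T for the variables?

Ground terms of depth ≤ 0:
  With no function symbols every ground term is a constant, so there are exactly 2 ground terms at every depth bound.
  N_0 = 2
  Explicitly: w, u.
So there are 2 ground terms available for substitution.
The clause has 2 distinct variables (z, x), each appearing in the body. In the free term algebra distinct substitutions yield syntactically distinct ground instances.
Number of ground instances = 2^2 = 4.

4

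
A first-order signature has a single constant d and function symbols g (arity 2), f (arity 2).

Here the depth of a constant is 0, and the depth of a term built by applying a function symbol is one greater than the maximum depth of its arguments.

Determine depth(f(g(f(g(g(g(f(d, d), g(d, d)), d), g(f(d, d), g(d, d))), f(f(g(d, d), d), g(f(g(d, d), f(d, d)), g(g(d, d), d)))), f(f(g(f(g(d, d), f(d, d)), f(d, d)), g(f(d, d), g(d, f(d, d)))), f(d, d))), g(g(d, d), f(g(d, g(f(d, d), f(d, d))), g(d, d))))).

7

depth(f(d, d)) = 1 + max(0, 0) = 1
depth(g(d, d)) = 1 + max(0, 0) = 1
depth(g(f(d, d), g(d, d))) = 1 + max(1, 1) = 2
depth(g(g(f(d, d), g(d, d)), d)) = 1 + max(2, 0) = 3
depth(g(g(g(f(d, d), g(d, d)), d), g(f(d, d), g(d, d)))) = 1 + max(3, 2) = 4
depth(f(g(d, d), d)) = 1 + max(1, 0) = 2
depth(f(g(d, d), f(d, d))) = 1 + max(1, 1) = 2
depth(g(g(d, d), d)) = 1 + max(1, 0) = 2
depth(g(f(g(d, d), f(d, d)), g(g(d, d), d))) = 1 + max(2, 2) = 3
depth(f(f(g(d, d), d), g(f(g(d, d), f(d, d)), g(g(d, d), d)))) = 1 + max(2, 3) = 4
depth(f(g(g(g(f(d, d), g(d, d)), d), g(f(d, d), g(d, d))), f(f(g(d, d), d), g(f(g(d, d), f(d, d)), g(g(d, d), d))))) = 1 + max(4, 4) = 5
depth(g(f(g(d, d), f(d, d)), f(d, d))) = 1 + max(2, 1) = 3
depth(g(d, f(d, d))) = 1 + max(0, 1) = 2
depth(g(f(d, d), g(d, f(d, d)))) = 1 + max(1, 2) = 3
depth(f(g(f(g(d, d), f(d, d)), f(d, d)), g(f(d, d), g(d, f(d, d))))) = 1 + max(3, 3) = 4
depth(f(f(g(f(g(d, d), f(d, d)), f(d, d)), g(f(d, d), g(d, f(d, d)))), f(d, d))) = 1 + max(4, 1) = 5
depth(g(f(g(g(g(f(d, d), g(d, d)), d), g(f(d, d), g(d, d))), f(f(g(d, d), d), g(f(g(d, d), f(d, d)), g(g(d, d), d)))), f(f(g(f(g(d, d), f(d, d)), f(d, d)), g(f(d, d), g(d, f(d, d)))), f(d, d)))) = 1 + max(5, 5) = 6
depth(g(f(d, d), f(d, d))) = 1 + max(1, 1) = 2
depth(g(d, g(f(d, d), f(d, d)))) = 1 + max(0, 2) = 3
depth(f(g(d, g(f(d, d), f(d, d))), g(d, d))) = 1 + max(3, 1) = 4
depth(g(g(d, d), f(g(d, g(f(d, d), f(d, d))), g(d, d)))) = 1 + max(1, 4) = 5
depth(f(g(f(g(g(g(f(d, d), g(d, d)), d), g(f(d, d), g(d, d))), f(f(g(d, d), d), g(f(g(d, d), f(d, d)), g(g(d, d), d)))), f(f(g(f(g(d, d), f(d, d)), f(d, d)), g(f(d, d), g(d, f(d, d)))), f(d, d))), g(g(d, d), f(g(d, g(f(d, d), f(d, d))), g(d, d))))) = 1 + max(6, 5) = 7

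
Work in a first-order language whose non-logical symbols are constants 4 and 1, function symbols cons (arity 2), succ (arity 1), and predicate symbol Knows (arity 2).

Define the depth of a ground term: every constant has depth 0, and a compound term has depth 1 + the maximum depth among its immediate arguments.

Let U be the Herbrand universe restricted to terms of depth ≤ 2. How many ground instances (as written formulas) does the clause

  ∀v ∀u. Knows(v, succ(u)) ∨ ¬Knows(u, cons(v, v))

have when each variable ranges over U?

Ground terms of depth ≤ 2:
  Let N_k count ground terms of depth at most k. Each non-constant term of depth ≤ k is some function symbol applied to depth-≤(k−1) arguments, giving N_k = 2 + N_{k-1}^2 + N_{k-1}.
  N_0 = 2
  N_1 = 2 + 2^2 + 2 = 8
  N_2 = 2 + 8^2 + 8 = 74
So there are 74 ground terms available for substitution.
Each of v, u ranges independently over the available ground terms, and distinct assignments produce distinct instances.
Number of ground instances = 74^2 = 5476.

5476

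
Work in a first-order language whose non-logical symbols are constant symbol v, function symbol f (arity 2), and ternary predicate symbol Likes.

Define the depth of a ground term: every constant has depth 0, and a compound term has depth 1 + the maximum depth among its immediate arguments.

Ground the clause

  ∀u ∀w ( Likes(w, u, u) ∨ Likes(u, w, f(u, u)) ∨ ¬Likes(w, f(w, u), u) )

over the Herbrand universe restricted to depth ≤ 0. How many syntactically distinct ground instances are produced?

Ground terms of depth ≤ 0:
  Count level by level. With function symbols f/2, the terms of depth ≤ k are the 1 constant together with each function applied to depth-≤(k−1) tuples, so N_k = 1 + N_{k-1}^2.
  N_0 = 1
  Explicitly: v.
So there is exactly 1 ground term available for substitution.
Each of u, w ranges independently over the available ground terms, and distinct assignments produce distinct instances.
Number of ground instances = 1^2 = 1.

1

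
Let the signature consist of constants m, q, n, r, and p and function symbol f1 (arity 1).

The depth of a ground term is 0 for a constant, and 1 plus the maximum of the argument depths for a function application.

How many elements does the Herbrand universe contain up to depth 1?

10

If N_k denotes the number of depth-≤k ground terms, the 5 constants give N_0 = 5, and each function symbol of arity r contributes N_{k-1}^r new terms at level k: N_k = 5 + N_{k-1}.
N_0 = 5
N_1 = 5 + 5 = 10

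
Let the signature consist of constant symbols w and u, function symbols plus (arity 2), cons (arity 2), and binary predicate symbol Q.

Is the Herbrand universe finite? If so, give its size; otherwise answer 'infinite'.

infinite

The signature has at least one function symbol (plus, arity 2) and at least one constant (w).
Iterating plus gives infinitely many distinct ground terms: w, plus(w, w), plus(plus(w, w), plus(w, w)), ...
So the Herbrand universe is infinite.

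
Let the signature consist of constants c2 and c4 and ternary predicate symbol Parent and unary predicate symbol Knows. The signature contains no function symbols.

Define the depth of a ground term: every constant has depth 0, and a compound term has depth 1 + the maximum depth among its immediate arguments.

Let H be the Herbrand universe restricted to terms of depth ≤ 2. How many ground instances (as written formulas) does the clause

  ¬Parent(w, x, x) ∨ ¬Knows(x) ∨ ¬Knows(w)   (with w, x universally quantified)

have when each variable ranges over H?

Ground terms of depth ≤ 2:
  With no function symbols every ground term is a constant, so there are exactly 2 ground terms at every depth bound.
  N_0 = 2
  N_1 = 2
  N_2 = 2
  Explicitly: c2, c4.
So there are 2 ground terms available for substitution.
There are 2 variables to instantiate (w, x), each occurring in at least one literal, so different choices give different ground instances.
Number of ground instances = 2^2 = 4.

4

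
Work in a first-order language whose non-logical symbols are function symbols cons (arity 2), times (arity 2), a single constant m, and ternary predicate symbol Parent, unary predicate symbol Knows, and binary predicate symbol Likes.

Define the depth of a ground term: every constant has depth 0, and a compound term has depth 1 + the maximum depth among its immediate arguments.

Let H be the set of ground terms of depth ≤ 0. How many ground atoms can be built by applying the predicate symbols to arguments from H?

First count ground terms of depth ≤ 0.
If N_k denotes the number of depth-≤k ground terms, the 1 constant gives N_0 = 1, and each function symbol of arity r contributes N_{k-1}^r new terms at level k: N_k = 1 + N_{k-1}^2 + N_{k-1}^2.
N_0 = 1
Explicitly: m.
So |H| = 1.
Each predicate of arity r yields |H|^r ground atoms (one per choice of an r-tuple from H):
  Parent: 1^3 = 1;  Knows: 1;  Likes: 1^2 = 1
Total ground atoms: 1 + 1 + 1 = 3.

3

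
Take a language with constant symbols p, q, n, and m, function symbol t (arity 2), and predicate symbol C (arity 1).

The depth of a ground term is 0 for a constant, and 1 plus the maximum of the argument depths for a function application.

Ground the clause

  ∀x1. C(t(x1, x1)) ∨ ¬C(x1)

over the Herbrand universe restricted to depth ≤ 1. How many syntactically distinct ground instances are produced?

20

Ground terms of depth ≤ 1:
  Let N_k count ground terms of depth at most k. Each non-constant term of depth ≤ k is some function symbol applied to depth-≤(k−1) arguments, giving N_k = 4 + N_{k-1}^2.
  N_0 = 4
  N_1 = 4 + 4^2 = 20
So there are 20 ground terms available for substitution.
There is 1 variable to instantiate (x1),  occurring in at least one literal, so different choices give different ground instances.
Number of ground instances = 20.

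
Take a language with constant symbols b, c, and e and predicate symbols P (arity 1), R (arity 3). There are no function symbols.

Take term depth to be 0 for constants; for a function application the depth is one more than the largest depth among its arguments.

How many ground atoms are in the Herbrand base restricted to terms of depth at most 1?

First count ground terms of depth ≤ 1.
With no function symbols every ground term is a constant, so there are exactly 3 ground terms at every depth bound.
N_0 = 3
N_1 = 3
So |H| = 3.
A ground atom is a predicate applied to a tuple of terms from H, so the count is the sum over predicates of |H|^arity:
  P: 3;  R: 3^3 = 27
Total ground atoms: 3 + 27 = 30.

30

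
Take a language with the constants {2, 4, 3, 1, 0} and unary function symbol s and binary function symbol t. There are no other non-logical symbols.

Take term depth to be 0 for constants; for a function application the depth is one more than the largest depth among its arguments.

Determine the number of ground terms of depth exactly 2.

1230

Let N_k = |{terms of depth ≤ k}|. Then N_0 = 5 and N_k = 5 + N_{k-1} + N_{k-1}^2 for k ≥ 1 (one summand per function symbol, arity giving the exponent).
N_0 = 5
N_1 = 5 + 5 + 5^2 = 35
N_2 = 5 + 35 + 35^2 = 1265
Terms of depth exactly 2: N_2 − N_1 = 1265 − 35 = 1230.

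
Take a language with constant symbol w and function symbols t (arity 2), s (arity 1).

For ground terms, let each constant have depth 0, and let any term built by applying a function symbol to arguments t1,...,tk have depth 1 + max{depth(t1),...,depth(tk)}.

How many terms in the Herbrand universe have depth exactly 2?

10

Count level by level. With function symbols t/2, s/1, the terms of depth ≤ k are the 1 constant together with each function applied to depth-≤(k−1) tuples, so N_k = 1 + N_{k-1}^2 + N_{k-1}.
N_0 = 1
N_1 = 1 + 1^2 + 1 = 3
N_2 = 1 + 3^2 + 3 = 13
Terms of depth exactly 2: N_2 − N_1 = 13 − 3 = 10.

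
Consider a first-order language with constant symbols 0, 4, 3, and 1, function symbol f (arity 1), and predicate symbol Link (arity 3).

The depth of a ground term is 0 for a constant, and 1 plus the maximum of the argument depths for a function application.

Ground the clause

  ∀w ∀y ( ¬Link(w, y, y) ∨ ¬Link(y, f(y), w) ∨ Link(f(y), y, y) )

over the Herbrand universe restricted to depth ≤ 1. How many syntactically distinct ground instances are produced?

Ground terms of depth ≤ 1:
  Let N_k count ground terms of depth at most k. Each non-constant term of depth ≤ k is some function symbol applied to depth-≤(k−1) arguments, giving N_k = 4 + N_{k-1}.
  N_0 = 4
  N_1 = 4 + 4 = 8
So there are 8 ground terms available for substitution.
The body mentions every one of the 2 quantified variables; since ground terms form a free algebra, no two substitutions collapse to the same formula.
Number of ground instances = 8^2 = 64.

64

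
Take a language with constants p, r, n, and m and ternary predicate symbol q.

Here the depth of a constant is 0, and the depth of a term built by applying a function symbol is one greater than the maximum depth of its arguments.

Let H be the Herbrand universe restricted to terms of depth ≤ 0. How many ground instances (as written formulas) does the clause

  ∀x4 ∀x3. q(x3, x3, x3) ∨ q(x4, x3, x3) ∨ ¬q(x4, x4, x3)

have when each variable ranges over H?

16

Ground terms of depth ≤ 0:
  With no function symbols every ground term is a constant, so there are exactly 4 ground terms at every depth bound.
  N_0 = 4
So there are 4 ground terms available for substitution.
Each of x4, x3 ranges independently over the available ground terms, and distinct assignments produce distinct instances.
Number of ground instances = 4^2 = 16.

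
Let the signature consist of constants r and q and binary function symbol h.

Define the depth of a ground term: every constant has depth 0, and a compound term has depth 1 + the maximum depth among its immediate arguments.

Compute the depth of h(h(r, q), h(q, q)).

2

depth(h(r, q)) = 1 + max(0, 0) = 1
depth(h(q, q)) = 1 + max(0, 0) = 1
depth(h(h(r, q), h(q, q))) = 1 + max(1, 1) = 2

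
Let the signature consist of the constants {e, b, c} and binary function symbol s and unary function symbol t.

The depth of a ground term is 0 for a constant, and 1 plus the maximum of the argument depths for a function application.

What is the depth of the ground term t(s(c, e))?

2

depth(s(c, e)) = 1 + max(0, 0) = 1
depth(t(s(c, e))) = 1 + depth(s(c, e)) = 1 + 1 = 2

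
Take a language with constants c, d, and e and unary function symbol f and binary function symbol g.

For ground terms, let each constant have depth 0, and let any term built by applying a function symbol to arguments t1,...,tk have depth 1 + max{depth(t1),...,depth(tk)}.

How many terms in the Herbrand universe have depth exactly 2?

228

If N_k denotes the number of depth-≤k ground terms, the 3 constants give N_0 = 3, and each function symbol of arity r contributes N_{k-1}^r new terms at level k: N_k = 3 + N_{k-1} + N_{k-1}^2.
N_0 = 3
N_1 = 3 + 3 + 3^2 = 15
N_2 = 3 + 15 + 15^2 = 243
Terms of depth exactly 2: N_2 − N_1 = 243 − 15 = 228.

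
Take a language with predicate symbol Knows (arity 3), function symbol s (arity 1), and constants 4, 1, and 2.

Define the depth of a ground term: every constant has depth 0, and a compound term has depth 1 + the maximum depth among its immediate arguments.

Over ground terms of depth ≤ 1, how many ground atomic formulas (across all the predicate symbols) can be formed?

First count ground terms of depth ≤ 1.
Let N_k = |{terms of depth ≤ k}|. Then N_0 = 3 and N_k = 3 + N_{k-1} for k ≥ 1 (one summand per function symbol, arity giving the exponent).
N_0 = 3
N_1 = 3 + 3 = 6
Explicitly: 4, 1, 2, s(4), s(1), s(2).
So |H| = 6.
Each predicate of arity r yields |H|^r ground atoms (one per choice of an r-tuple from H):
  Knows: 6^3 = 216
Total ground atoms: 216.

216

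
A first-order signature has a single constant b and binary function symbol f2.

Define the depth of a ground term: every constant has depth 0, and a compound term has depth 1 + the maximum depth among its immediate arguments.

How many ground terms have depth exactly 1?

Count level by level. With function symbols f2/2, the terms of depth ≤ k are the 1 constant together with each function applied to depth-≤(k−1) tuples, so N_k = 1 + N_{k-1}^2.
N_0 = 1
N_1 = 1 + 1^2 = 2
Terms of depth exactly 1: N_1 − N_0 = 2 − 1 = 1.

1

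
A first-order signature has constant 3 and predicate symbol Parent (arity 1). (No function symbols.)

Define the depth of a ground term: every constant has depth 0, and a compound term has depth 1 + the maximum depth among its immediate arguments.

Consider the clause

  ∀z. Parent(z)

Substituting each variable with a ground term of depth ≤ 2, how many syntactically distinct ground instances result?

Ground terms of depth ≤ 2:
  With no function symbols every ground term is a constant, so there is exactly 1 ground term at every depth bound.
  N_0 = 1
  N_1 = 1
  N_2 = 1
  Explicitly: 3.
So there is exactly 1 ground term available for substitution.
The body mentions the single quantified variable z; since ground terms form a free algebra, no two substitutions collapse to the same formula.
Number of ground instances = 1.

1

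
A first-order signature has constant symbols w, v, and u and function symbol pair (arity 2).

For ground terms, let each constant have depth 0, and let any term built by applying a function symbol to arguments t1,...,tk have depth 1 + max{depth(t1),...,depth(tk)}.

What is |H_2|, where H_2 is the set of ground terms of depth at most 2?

If N_k denotes the number of depth-≤k ground terms, the 3 constants give N_0 = 3, and each function symbol of arity r contributes N_{k-1}^r new terms at level k: N_k = 3 + N_{k-1}^2.
N_0 = 3
N_1 = 3 + 3^2 = 12
N_2 = 3 + 12^2 = 147

147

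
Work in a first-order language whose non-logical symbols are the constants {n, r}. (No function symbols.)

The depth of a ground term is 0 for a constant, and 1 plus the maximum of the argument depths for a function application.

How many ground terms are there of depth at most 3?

With no function symbols every ground term is a constant, so there are exactly 2 ground terms at every depth bound.
N_0 = 2
N_1 = 2
N_2 = 2
N_3 = 2
Explicitly: n, r.

2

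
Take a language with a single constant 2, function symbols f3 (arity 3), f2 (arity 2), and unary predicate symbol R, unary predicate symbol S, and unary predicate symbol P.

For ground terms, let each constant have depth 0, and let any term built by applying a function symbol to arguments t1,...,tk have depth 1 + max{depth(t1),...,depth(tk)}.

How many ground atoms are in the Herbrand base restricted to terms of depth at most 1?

9

First count ground terms of depth ≤ 1.
Write N_k for the number of ground terms of depth ≤ k. A term of depth ≤ k is either a constant or a function symbol applied to arguments of depth ≤ k−1, so N_k = 1 + N_{k-1}^3 + N_{k-1}^2.
N_0 = 1
N_1 = 1 + 1^3 + 1^2 = 3
Explicitly: 2, f3(2, 2, 2), f2(2, 2).
So |H| = 3.
Each predicate of arity r yields |H|^r ground atoms (one per choice of an r-tuple from H):
  R: 3;  S: 3;  P: 3
Total ground atoms: 3 + 3 + 3 = 9.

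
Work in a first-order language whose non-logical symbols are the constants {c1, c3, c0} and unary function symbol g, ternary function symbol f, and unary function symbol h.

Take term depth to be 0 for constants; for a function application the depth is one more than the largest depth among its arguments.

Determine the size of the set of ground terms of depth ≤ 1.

36

Count level by level. With function symbols g/1, f/3, h/1, the terms of depth ≤ k are the 3 constants together with each function applied to depth-≤(k−1) tuples, so N_k = 3 + N_{k-1} + N_{k-1}^3 + N_{k-1}.
N_0 = 3
N_1 = 3 + 3 + 3^3 + 3 = 36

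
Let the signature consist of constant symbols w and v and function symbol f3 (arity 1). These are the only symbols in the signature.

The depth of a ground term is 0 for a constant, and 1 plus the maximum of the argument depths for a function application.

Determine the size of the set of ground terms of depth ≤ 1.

Let N_k count ground terms of depth at most k. Each non-constant term of depth ≤ k is some function symbol applied to depth-≤(k−1) arguments, giving N_k = 2 + N_{k-1}.
N_0 = 2
N_1 = 2 + 2 = 4

4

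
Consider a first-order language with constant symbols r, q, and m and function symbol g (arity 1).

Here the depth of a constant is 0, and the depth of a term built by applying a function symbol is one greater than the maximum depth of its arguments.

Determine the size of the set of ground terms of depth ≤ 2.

Write N_k for the number of ground terms of depth ≤ k. A term of depth ≤ k is either a constant or a function symbol applied to arguments of depth ≤ k−1, so N_k = 3 + N_{k-1}.
N_0 = 3
N_1 = 3 + 3 = 6
N_2 = 3 + 6 = 9

9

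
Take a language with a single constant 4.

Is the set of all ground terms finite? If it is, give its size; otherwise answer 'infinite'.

1

There are no function symbols, so the only ground term is the single constant.
The Herbrand universe is {4}, finite with 1 element.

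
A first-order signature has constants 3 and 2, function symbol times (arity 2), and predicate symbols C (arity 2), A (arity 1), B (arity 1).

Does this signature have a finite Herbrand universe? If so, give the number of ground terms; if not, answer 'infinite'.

infinite

The signature has at least one function symbol (times, arity 2) and at least one constant (3).
Iterating times gives infinitely many distinct ground terms: 3, times(3, 3), times(times(3, 3), times(3, 3)), ...
So the Herbrand universe is infinite.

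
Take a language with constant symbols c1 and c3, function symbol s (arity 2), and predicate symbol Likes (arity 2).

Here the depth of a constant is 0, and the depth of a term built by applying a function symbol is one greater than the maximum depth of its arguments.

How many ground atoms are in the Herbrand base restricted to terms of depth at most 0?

First count ground terms of depth ≤ 0.
Let N_k count ground terms of depth at most k. Each non-constant term of depth ≤ k is some function symbol applied to depth-≤(k−1) arguments, giving N_k = 2 + N_{k-1}^2.
N_0 = 2
So |H| = 2.
Ground atoms are formed by filling each argument slot of a predicate with a term from H, so an r-ary predicate gives |H|^r atoms:
  Likes: 2^2 = 4
Total ground atoms: 4.

4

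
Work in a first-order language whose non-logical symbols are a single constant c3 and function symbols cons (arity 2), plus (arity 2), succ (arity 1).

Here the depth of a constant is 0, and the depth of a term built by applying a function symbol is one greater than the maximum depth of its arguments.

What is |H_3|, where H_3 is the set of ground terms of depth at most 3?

2776

If N_k denotes the number of depth-≤k ground terms, the 1 constant gives N_0 = 1, and each function symbol of arity r contributes N_{k-1}^r new terms at level k: N_k = 1 + N_{k-1}^2 + N_{k-1}^2 + N_{k-1}.
N_0 = 1
N_1 = 1 + 1^2 + 1^2 + 1 = 4
N_2 = 1 + 4^2 + 4^2 + 4 = 37
N_3 = 1 + 37^2 + 37^2 + 37 = 2776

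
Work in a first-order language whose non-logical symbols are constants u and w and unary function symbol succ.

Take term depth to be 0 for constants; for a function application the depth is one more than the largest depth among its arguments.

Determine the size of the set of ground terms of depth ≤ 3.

Let N_k = |{terms of depth ≤ k}|. Then N_0 = 2 and N_k = 2 + N_{k-1} for k ≥ 1 (one summand per function symbol, arity giving the exponent).
N_0 = 2
N_1 = 2 + 2 = 4
N_2 = 2 + 4 = 6
N_3 = 2 + 6 = 8
Explicitly: u, w, succ(u), succ(w), succ(succ(u)), succ(succ(w)), succ(succ(succ(u))), succ(succ(succ(w))).

8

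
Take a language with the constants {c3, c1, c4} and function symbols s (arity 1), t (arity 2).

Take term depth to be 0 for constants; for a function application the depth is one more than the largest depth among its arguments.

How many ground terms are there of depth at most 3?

Count level by level. With function symbols s/1, t/2, the terms of depth ≤ k are the 3 constants together with each function applied to depth-≤(k−1) tuples, so N_k = 3 + N_{k-1} + N_{k-1}^2.
N_0 = 3
N_1 = 3 + 3 + 3^2 = 15
N_2 = 3 + 15 + 15^2 = 243
N_3 = 3 + 243 + 243^2 = 59295

59295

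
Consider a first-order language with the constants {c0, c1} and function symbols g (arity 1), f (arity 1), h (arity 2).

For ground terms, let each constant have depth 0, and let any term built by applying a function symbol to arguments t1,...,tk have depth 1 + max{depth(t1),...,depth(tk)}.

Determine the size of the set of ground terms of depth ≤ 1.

Count level by level. With function symbols g/1, f/1, h/2, the terms of depth ≤ k are the 2 constants together with each function applied to depth-≤(k−1) tuples, so N_k = 2 + N_{k-1} + N_{k-1} + N_{k-1}^2.
N_0 = 2
N_1 = 2 + 2 + 2 + 2^2 = 10
Explicitly: c0, c1, g(c0), g(c1), f(c0), f(c1), h(c0, c0), h(c0, c1), h(c1, c0), h(c1, c1).

10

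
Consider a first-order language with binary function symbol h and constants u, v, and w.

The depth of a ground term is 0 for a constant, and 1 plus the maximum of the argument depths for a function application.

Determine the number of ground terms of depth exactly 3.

21465

Let N_k = |{terms of depth ≤ k}|. Then N_0 = 3 and N_k = 3 + N_{k-1}^2 for k ≥ 1 (one summand per function symbol, arity giving the exponent).
N_0 = 3
N_1 = 3 + 3^2 = 12
N_2 = 3 + 12^2 = 147
N_3 = 3 + 147^2 = 21612
Terms of depth exactly 3: N_3 − N_2 = 21612 − 147 = 21465.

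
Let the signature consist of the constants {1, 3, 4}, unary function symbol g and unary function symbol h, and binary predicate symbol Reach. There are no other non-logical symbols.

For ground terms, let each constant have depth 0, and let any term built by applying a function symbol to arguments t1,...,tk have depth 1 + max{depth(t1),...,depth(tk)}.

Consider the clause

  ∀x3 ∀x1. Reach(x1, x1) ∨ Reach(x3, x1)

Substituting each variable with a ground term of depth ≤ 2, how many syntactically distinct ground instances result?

Ground terms of depth ≤ 2:
  Let N_k count ground terms of depth at most k. Each non-constant term of depth ≤ k is some function symbol applied to depth-≤(k−1) arguments, giving N_k = 3 + N_{k-1} + N_{k-1}.
  N_0 = 3
  N_1 = 3 + 3 + 3 = 9
  N_2 = 3 + 9 + 9 = 21
So there are 21 ground terms available for substitution.
The clause has 2 distinct variables (x3, x1), each appearing in the body. In the free term algebra distinct substitutions yield syntactically distinct ground instances.
Number of ground instances = 21^2 = 441.

441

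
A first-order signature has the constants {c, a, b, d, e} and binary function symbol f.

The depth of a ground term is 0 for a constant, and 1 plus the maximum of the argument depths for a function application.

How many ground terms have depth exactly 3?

818125

Let N_k = |{terms of depth ≤ k}|. Then N_0 = 5 and N_k = 5 + N_{k-1}^2 for k ≥ 1 (one summand per function symbol, arity giving the exponent).
N_0 = 5
N_1 = 5 + 5^2 = 30
N_2 = 5 + 30^2 = 905
N_3 = 5 + 905^2 = 819030
Terms of depth exactly 3: N_3 − N_2 = 819030 − 905 = 818125.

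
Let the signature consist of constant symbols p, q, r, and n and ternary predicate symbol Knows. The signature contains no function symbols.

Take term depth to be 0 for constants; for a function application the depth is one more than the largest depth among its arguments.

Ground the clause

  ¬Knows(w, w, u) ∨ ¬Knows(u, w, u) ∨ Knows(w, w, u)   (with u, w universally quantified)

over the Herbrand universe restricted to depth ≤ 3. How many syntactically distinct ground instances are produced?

16

Ground terms of depth ≤ 3:
  With no function symbols every ground term is a constant, so there are exactly 4 ground terms at every depth bound.
  N_0 = 4
  N_1 = 4
  N_2 = 4
  N_3 = 4
  Explicitly: p, q, r, n.
So there are 4 ground terms available for substitution.
Each of u, w ranges independently over the available ground terms, and distinct assignments produce distinct instances.
Number of ground instances = 4^2 = 16.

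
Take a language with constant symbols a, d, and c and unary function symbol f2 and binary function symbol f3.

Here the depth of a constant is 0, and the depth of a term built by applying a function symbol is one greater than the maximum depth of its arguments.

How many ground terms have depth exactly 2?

Let N_k = |{terms of depth ≤ k}|. Then N_0 = 3 and N_k = 3 + N_{k-1} + N_{k-1}^2 for k ≥ 1 (one summand per function symbol, arity giving the exponent).
N_0 = 3
N_1 = 3 + 3 + 3^2 = 15
N_2 = 3 + 15 + 15^2 = 243
Terms of depth exactly 2: N_2 − N_1 = 243 − 15 = 228.

228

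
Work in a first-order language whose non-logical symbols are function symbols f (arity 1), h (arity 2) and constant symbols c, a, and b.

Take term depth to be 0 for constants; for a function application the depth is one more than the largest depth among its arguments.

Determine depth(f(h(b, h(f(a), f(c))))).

4

depth(f(a)) = 1 + depth(a) = 1 + 0 = 1
depth(f(c)) = 1 + depth(c) = 1 + 0 = 1
depth(h(f(a), f(c))) = 1 + max(1, 1) = 2
depth(h(b, h(f(a), f(c)))) = 1 + max(0, 2) = 3
depth(f(h(b, h(f(a), f(c))))) = 1 + depth(h(b, h(f(a), f(c)))) = 1 + 3 = 4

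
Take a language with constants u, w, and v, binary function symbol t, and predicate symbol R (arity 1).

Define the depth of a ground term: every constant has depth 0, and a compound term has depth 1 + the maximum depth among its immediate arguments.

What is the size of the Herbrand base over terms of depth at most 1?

12

First count ground terms of depth ≤ 1.
Let N_k = |{terms of depth ≤ k}|. Then N_0 = 3 and N_k = 3 + N_{k-1}^2 for k ≥ 1 (one summand per function symbol, arity giving the exponent).
N_0 = 3
N_1 = 3 + 3^2 = 12
So |H| = 12.
Ground atoms are formed by filling each argument slot of a predicate with a term from H, so an r-ary predicate gives |H|^r atoms:
  R: 12
Total ground atoms: 12.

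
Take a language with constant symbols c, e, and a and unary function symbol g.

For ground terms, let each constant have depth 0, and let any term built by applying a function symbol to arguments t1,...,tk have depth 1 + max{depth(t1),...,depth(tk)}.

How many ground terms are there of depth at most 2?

9

Let N_k = |{terms of depth ≤ k}|. Then N_0 = 3 and N_k = 3 + N_{k-1} for k ≥ 1 (one summand per function symbol, arity giving the exponent).
N_0 = 3
N_1 = 3 + 3 = 6
N_2 = 3 + 6 = 9
Explicitly: c, e, a, g(c), g(e), g(a), g(g(c)), g(g(e)), g(g(a)).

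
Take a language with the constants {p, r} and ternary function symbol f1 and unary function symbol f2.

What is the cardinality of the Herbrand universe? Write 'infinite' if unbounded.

The signature has at least one function symbol (f1, arity 3) and at least one constant (p).
Iterating f1 gives infinitely many distinct ground terms: p, f1(p, p, p), f1(f1(p, p, p), f1(p, p, p), f1(p, p, p)), ...
So the Herbrand universe is infinite.

infinite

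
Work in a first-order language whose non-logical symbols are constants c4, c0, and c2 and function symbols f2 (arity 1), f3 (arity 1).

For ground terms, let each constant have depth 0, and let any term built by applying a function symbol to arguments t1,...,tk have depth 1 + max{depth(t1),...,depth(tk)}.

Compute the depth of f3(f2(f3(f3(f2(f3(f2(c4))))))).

depth(f2(c4)) = 1 + depth(c4) = 1 + 0 = 1
depth(f3(f2(c4))) = 1 + depth(f2(c4)) = 1 + 1 = 2
depth(f2(f3(f2(c4)))) = 1 + depth(f3(f2(c4))) = 1 + 2 = 3
depth(f3(f2(f3(f2(c4))))) = 1 + depth(f2(f3(f2(c4)))) = 1 + 3 = 4
depth(f3(f3(f2(f3(f2(c4)))))) = 1 + depth(f3(f2(f3(f2(c4))))) = 1 + 4 = 5
depth(f2(f3(f3(f2(f3(f2(c4))))))) = 1 + depth(f3(f3(f2(f3(f2(c4)))))) = 1 + 5 = 6
depth(f3(f2(f3(f3(f2(f3(f2(c4)))))))) = 1 + depth(f2(f3(f3(f2(f3(f2(c4))))))) = 1 + 6 = 7

7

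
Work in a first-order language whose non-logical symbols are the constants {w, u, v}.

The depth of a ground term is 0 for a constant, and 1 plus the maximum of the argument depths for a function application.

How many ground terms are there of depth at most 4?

With no function symbols every ground term is a constant, so there are exactly 3 ground terms at every depth bound.
N_0 = 3
N_1 = 3
N_2 = 3
N_3 = 3
N_4 = 3
Explicitly: w, u, v.

3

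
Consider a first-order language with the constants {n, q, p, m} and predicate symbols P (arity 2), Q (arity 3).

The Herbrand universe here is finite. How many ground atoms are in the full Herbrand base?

80

With no function symbols, the Herbrand universe is just the 4 constants.
Ground atoms per predicate: P: 4^2 = 16, Q: 4^3 = 64.
Herbrand base size = 16 + 64 = 80.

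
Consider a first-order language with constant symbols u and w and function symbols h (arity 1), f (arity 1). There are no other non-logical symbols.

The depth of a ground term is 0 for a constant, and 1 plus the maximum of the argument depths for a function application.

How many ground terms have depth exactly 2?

If N_k denotes the number of depth-≤k ground terms, the 2 constants give N_0 = 2, and each function symbol of arity r contributes N_{k-1}^r new terms at level k: N_k = 2 + N_{k-1} + N_{k-1}.
N_0 = 2
N_1 = 2 + 2 + 2 = 6
N_2 = 2 + 6 + 6 = 14
Terms of depth exactly 2: N_2 − N_1 = 14 − 6 = 8.

8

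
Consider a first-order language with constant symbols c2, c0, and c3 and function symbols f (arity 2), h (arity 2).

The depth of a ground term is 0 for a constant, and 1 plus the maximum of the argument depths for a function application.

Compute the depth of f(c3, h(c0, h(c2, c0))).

3

depth(h(c2, c0)) = 1 + max(0, 0) = 1
depth(h(c0, h(c2, c0))) = 1 + max(0, 1) = 2
depth(f(c3, h(c0, h(c2, c0)))) = 1 + max(0, 2) = 3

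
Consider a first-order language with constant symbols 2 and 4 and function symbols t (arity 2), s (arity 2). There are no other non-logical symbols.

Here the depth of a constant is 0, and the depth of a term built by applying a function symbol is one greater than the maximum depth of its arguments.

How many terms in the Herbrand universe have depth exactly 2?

Let N_k = |{terms of depth ≤ k}|. Then N_0 = 2 and N_k = 2 + N_{k-1}^2 + N_{k-1}^2 for k ≥ 1 (one summand per function symbol, arity giving the exponent).
N_0 = 2
N_1 = 2 + 2^2 + 2^2 = 10
N_2 = 2 + 10^2 + 10^2 = 202
Terms of depth exactly 2: N_2 − N_1 = 202 − 10 = 192.

192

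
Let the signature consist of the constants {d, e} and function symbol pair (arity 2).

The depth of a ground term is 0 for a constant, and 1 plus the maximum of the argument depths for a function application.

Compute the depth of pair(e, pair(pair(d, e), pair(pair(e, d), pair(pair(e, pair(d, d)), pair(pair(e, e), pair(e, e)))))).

depth(pair(d, e)) = 1 + max(0, 0) = 1
depth(pair(e, d)) = 1 + max(0, 0) = 1
depth(pair(d, d)) = 1 + max(0, 0) = 1
depth(pair(e, pair(d, d))) = 1 + max(0, 1) = 2
depth(pair(e, e)) = 1 + max(0, 0) = 1
depth(pair(pair(e, e), pair(e, e))) = 1 + max(1, 1) = 2
depth(pair(pair(e, pair(d, d)), pair(pair(e, e), pair(e, e)))) = 1 + max(2, 2) = 3
depth(pair(pair(e, d), pair(pair(e, pair(d, d)), pair(pair(e, e), pair(e, e))))) = 1 + max(1, 3) = 4
depth(pair(pair(d, e), pair(pair(e, d), pair(pair(e, pair(d, d)), pair(pair(e, e), pair(e, e)))))) = 1 + max(1, 4) = 5
depth(pair(e, pair(pair(d, e), pair(pair(e, d), pair(pair(e, pair(d, d)), pair(pair(e, e), pair(e, e))))))) = 1 + max(0, 5) = 6

6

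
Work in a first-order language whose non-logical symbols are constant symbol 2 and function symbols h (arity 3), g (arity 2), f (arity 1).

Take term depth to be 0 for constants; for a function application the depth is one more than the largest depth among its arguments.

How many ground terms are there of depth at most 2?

85

Write N_k for the number of ground terms of depth ≤ k. A term of depth ≤ k is either a constant or a function symbol applied to arguments of depth ≤ k−1, so N_k = 1 + N_{k-1}^3 + N_{k-1}^2 + N_{k-1}.
N_0 = 1
N_1 = 1 + 1^3 + 1^2 + 1 = 4
N_2 = 1 + 4^3 + 4^2 + 4 = 85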